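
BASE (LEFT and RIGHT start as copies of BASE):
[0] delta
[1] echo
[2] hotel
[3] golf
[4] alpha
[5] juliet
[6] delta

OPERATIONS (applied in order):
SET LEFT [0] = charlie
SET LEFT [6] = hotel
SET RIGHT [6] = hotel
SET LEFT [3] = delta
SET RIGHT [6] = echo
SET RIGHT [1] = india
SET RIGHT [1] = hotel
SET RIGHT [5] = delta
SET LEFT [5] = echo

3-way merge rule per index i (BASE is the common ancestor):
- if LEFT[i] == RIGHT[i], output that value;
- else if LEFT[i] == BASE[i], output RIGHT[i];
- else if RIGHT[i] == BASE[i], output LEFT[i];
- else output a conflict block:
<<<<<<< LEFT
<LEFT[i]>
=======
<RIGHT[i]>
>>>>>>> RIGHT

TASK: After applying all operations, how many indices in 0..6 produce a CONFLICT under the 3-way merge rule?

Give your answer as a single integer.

Answer: 2

Derivation:
Final LEFT:  [charlie, echo, hotel, delta, alpha, echo, hotel]
Final RIGHT: [delta, hotel, hotel, golf, alpha, delta, echo]
i=0: L=charlie, R=delta=BASE -> take LEFT -> charlie
i=1: L=echo=BASE, R=hotel -> take RIGHT -> hotel
i=2: L=hotel R=hotel -> agree -> hotel
i=3: L=delta, R=golf=BASE -> take LEFT -> delta
i=4: L=alpha R=alpha -> agree -> alpha
i=5: BASE=juliet L=echo R=delta all differ -> CONFLICT
i=6: BASE=delta L=hotel R=echo all differ -> CONFLICT
Conflict count: 2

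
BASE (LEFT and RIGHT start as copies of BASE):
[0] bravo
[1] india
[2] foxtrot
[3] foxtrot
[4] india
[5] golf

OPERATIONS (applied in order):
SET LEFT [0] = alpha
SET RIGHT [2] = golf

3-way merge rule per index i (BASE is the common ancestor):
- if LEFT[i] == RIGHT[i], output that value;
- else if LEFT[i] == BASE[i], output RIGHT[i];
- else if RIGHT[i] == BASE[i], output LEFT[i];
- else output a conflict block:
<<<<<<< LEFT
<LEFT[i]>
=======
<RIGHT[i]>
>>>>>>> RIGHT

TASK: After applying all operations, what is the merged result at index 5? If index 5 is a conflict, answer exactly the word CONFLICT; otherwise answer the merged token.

Final LEFT:  [alpha, india, foxtrot, foxtrot, india, golf]
Final RIGHT: [bravo, india, golf, foxtrot, india, golf]
i=0: L=alpha, R=bravo=BASE -> take LEFT -> alpha
i=1: L=india R=india -> agree -> india
i=2: L=foxtrot=BASE, R=golf -> take RIGHT -> golf
i=3: L=foxtrot R=foxtrot -> agree -> foxtrot
i=4: L=india R=india -> agree -> india
i=5: L=golf R=golf -> agree -> golf
Index 5 -> golf

Answer: golf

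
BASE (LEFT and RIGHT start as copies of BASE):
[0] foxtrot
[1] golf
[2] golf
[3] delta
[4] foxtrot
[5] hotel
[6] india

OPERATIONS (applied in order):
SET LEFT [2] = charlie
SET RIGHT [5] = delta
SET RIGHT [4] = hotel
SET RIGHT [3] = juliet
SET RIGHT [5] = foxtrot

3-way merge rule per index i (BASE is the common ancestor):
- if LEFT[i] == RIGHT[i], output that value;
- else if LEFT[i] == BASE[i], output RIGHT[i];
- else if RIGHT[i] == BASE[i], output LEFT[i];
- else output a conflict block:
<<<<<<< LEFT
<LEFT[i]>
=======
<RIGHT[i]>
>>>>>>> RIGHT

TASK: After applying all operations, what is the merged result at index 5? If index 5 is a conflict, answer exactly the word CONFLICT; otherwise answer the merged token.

Final LEFT:  [foxtrot, golf, charlie, delta, foxtrot, hotel, india]
Final RIGHT: [foxtrot, golf, golf, juliet, hotel, foxtrot, india]
i=0: L=foxtrot R=foxtrot -> agree -> foxtrot
i=1: L=golf R=golf -> agree -> golf
i=2: L=charlie, R=golf=BASE -> take LEFT -> charlie
i=3: L=delta=BASE, R=juliet -> take RIGHT -> juliet
i=4: L=foxtrot=BASE, R=hotel -> take RIGHT -> hotel
i=5: L=hotel=BASE, R=foxtrot -> take RIGHT -> foxtrot
i=6: L=india R=india -> agree -> india
Index 5 -> foxtrot

Answer: foxtrot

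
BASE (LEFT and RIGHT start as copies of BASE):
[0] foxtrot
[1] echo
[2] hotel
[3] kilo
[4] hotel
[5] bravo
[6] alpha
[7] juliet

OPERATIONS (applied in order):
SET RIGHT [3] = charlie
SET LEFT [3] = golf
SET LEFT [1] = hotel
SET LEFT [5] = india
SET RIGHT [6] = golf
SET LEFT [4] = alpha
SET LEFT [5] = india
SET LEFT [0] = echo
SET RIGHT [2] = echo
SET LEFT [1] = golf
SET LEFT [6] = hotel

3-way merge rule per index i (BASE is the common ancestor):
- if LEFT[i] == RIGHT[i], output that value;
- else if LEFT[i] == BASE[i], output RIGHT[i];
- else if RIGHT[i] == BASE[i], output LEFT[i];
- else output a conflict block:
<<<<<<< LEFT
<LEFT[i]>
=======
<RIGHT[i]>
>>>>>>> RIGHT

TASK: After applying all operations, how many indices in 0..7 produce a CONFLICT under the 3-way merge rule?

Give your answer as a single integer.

Answer: 2

Derivation:
Final LEFT:  [echo, golf, hotel, golf, alpha, india, hotel, juliet]
Final RIGHT: [foxtrot, echo, echo, charlie, hotel, bravo, golf, juliet]
i=0: L=echo, R=foxtrot=BASE -> take LEFT -> echo
i=1: L=golf, R=echo=BASE -> take LEFT -> golf
i=2: L=hotel=BASE, R=echo -> take RIGHT -> echo
i=3: BASE=kilo L=golf R=charlie all differ -> CONFLICT
i=4: L=alpha, R=hotel=BASE -> take LEFT -> alpha
i=5: L=india, R=bravo=BASE -> take LEFT -> india
i=6: BASE=alpha L=hotel R=golf all differ -> CONFLICT
i=7: L=juliet R=juliet -> agree -> juliet
Conflict count: 2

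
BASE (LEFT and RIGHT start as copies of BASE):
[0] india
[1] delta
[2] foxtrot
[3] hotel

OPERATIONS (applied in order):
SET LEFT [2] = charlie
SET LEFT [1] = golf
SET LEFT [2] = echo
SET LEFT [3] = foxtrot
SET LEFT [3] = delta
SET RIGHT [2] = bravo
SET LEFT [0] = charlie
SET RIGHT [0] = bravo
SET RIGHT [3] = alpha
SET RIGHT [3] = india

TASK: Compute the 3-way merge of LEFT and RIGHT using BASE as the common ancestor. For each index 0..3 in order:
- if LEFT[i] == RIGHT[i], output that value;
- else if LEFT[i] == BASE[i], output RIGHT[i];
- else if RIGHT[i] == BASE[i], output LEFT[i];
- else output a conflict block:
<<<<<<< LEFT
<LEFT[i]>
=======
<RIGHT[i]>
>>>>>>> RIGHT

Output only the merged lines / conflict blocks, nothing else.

Final LEFT:  [charlie, golf, echo, delta]
Final RIGHT: [bravo, delta, bravo, india]
i=0: BASE=india L=charlie R=bravo all differ -> CONFLICT
i=1: L=golf, R=delta=BASE -> take LEFT -> golf
i=2: BASE=foxtrot L=echo R=bravo all differ -> CONFLICT
i=3: BASE=hotel L=delta R=india all differ -> CONFLICT

Answer: <<<<<<< LEFT
charlie
=======
bravo
>>>>>>> RIGHT
golf
<<<<<<< LEFT
echo
=======
bravo
>>>>>>> RIGHT
<<<<<<< LEFT
delta
=======
india
>>>>>>> RIGHT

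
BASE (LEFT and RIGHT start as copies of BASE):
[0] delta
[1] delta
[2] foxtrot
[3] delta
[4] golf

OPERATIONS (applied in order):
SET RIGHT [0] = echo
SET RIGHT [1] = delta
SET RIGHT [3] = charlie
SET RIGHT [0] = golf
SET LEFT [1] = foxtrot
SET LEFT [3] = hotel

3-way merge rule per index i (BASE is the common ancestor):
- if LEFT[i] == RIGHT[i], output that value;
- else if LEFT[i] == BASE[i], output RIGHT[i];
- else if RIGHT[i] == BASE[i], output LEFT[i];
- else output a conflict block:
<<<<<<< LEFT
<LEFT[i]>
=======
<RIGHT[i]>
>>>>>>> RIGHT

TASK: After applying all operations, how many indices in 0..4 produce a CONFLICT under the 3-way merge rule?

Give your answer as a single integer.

Answer: 1

Derivation:
Final LEFT:  [delta, foxtrot, foxtrot, hotel, golf]
Final RIGHT: [golf, delta, foxtrot, charlie, golf]
i=0: L=delta=BASE, R=golf -> take RIGHT -> golf
i=1: L=foxtrot, R=delta=BASE -> take LEFT -> foxtrot
i=2: L=foxtrot R=foxtrot -> agree -> foxtrot
i=3: BASE=delta L=hotel R=charlie all differ -> CONFLICT
i=4: L=golf R=golf -> agree -> golf
Conflict count: 1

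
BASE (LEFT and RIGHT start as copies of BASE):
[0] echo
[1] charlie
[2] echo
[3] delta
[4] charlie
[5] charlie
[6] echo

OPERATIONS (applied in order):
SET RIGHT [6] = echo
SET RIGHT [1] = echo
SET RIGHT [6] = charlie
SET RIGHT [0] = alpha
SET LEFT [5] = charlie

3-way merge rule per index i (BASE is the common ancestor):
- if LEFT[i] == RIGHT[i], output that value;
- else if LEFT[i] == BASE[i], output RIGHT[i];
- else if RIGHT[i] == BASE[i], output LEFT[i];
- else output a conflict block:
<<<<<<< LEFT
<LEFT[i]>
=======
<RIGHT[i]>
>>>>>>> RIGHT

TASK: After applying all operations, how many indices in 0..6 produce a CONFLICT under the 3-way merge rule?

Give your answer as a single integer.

Final LEFT:  [echo, charlie, echo, delta, charlie, charlie, echo]
Final RIGHT: [alpha, echo, echo, delta, charlie, charlie, charlie]
i=0: L=echo=BASE, R=alpha -> take RIGHT -> alpha
i=1: L=charlie=BASE, R=echo -> take RIGHT -> echo
i=2: L=echo R=echo -> agree -> echo
i=3: L=delta R=delta -> agree -> delta
i=4: L=charlie R=charlie -> agree -> charlie
i=5: L=charlie R=charlie -> agree -> charlie
i=6: L=echo=BASE, R=charlie -> take RIGHT -> charlie
Conflict count: 0

Answer: 0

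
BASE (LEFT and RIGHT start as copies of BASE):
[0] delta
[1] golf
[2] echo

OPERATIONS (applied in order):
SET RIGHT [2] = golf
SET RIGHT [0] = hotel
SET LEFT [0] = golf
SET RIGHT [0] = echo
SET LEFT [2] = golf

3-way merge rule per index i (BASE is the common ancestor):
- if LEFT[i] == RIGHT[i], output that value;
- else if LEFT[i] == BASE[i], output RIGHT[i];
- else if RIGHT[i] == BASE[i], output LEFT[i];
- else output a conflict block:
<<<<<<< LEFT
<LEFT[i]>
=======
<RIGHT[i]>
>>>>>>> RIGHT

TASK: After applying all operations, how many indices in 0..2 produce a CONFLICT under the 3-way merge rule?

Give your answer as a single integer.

Answer: 1

Derivation:
Final LEFT:  [golf, golf, golf]
Final RIGHT: [echo, golf, golf]
i=0: BASE=delta L=golf R=echo all differ -> CONFLICT
i=1: L=golf R=golf -> agree -> golf
i=2: L=golf R=golf -> agree -> golf
Conflict count: 1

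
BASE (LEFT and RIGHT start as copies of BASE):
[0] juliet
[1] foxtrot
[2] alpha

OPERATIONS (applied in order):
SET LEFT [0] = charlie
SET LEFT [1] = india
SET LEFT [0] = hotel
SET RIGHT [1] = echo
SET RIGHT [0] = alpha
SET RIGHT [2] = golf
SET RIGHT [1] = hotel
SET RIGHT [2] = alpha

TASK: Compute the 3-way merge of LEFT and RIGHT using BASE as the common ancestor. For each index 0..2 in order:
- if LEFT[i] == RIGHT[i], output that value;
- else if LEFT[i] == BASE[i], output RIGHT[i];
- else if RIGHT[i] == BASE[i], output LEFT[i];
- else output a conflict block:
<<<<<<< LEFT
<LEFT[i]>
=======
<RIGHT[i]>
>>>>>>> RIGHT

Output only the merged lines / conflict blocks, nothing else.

Final LEFT:  [hotel, india, alpha]
Final RIGHT: [alpha, hotel, alpha]
i=0: BASE=juliet L=hotel R=alpha all differ -> CONFLICT
i=1: BASE=foxtrot L=india R=hotel all differ -> CONFLICT
i=2: L=alpha R=alpha -> agree -> alpha

Answer: <<<<<<< LEFT
hotel
=======
alpha
>>>>>>> RIGHT
<<<<<<< LEFT
india
=======
hotel
>>>>>>> RIGHT
alpha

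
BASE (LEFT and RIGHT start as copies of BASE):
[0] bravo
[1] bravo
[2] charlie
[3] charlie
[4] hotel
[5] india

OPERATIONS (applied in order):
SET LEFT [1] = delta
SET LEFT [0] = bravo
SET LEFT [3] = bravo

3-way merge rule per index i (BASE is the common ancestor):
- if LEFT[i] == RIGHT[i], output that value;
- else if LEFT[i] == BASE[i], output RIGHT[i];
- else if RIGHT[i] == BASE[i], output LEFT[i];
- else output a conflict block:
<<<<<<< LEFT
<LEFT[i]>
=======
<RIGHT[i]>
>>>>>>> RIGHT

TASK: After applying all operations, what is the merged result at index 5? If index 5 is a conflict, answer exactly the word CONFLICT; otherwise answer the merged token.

Answer: india

Derivation:
Final LEFT:  [bravo, delta, charlie, bravo, hotel, india]
Final RIGHT: [bravo, bravo, charlie, charlie, hotel, india]
i=0: L=bravo R=bravo -> agree -> bravo
i=1: L=delta, R=bravo=BASE -> take LEFT -> delta
i=2: L=charlie R=charlie -> agree -> charlie
i=3: L=bravo, R=charlie=BASE -> take LEFT -> bravo
i=4: L=hotel R=hotel -> agree -> hotel
i=5: L=india R=india -> agree -> india
Index 5 -> india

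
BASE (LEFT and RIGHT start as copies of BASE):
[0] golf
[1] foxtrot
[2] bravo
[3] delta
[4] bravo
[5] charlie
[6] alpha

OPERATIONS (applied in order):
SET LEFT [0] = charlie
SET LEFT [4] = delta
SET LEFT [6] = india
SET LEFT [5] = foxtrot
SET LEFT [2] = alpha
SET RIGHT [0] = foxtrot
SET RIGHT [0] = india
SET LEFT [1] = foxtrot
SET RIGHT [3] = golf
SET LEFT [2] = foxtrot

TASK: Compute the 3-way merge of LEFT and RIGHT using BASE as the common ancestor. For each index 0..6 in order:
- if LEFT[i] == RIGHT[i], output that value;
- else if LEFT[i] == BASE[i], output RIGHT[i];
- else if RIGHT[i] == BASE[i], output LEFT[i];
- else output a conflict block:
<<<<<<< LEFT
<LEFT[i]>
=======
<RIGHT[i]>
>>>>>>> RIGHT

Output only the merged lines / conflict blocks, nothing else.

Final LEFT:  [charlie, foxtrot, foxtrot, delta, delta, foxtrot, india]
Final RIGHT: [india, foxtrot, bravo, golf, bravo, charlie, alpha]
i=0: BASE=golf L=charlie R=india all differ -> CONFLICT
i=1: L=foxtrot R=foxtrot -> agree -> foxtrot
i=2: L=foxtrot, R=bravo=BASE -> take LEFT -> foxtrot
i=3: L=delta=BASE, R=golf -> take RIGHT -> golf
i=4: L=delta, R=bravo=BASE -> take LEFT -> delta
i=5: L=foxtrot, R=charlie=BASE -> take LEFT -> foxtrot
i=6: L=india, R=alpha=BASE -> take LEFT -> india

Answer: <<<<<<< LEFT
charlie
=======
india
>>>>>>> RIGHT
foxtrot
foxtrot
golf
delta
foxtrot
india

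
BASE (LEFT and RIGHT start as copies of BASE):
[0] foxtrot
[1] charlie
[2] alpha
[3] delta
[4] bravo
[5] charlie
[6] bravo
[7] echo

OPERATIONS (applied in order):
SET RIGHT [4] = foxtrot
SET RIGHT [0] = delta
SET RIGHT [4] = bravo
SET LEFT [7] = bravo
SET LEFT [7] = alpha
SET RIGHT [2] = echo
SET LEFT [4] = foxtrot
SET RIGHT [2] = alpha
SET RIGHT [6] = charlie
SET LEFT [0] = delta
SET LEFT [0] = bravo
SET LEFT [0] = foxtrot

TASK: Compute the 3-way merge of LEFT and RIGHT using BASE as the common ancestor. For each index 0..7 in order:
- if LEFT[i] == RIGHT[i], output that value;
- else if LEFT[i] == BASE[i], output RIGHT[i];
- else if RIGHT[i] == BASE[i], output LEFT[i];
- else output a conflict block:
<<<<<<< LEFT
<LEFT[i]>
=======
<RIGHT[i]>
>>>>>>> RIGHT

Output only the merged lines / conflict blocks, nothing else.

Final LEFT:  [foxtrot, charlie, alpha, delta, foxtrot, charlie, bravo, alpha]
Final RIGHT: [delta, charlie, alpha, delta, bravo, charlie, charlie, echo]
i=0: L=foxtrot=BASE, R=delta -> take RIGHT -> delta
i=1: L=charlie R=charlie -> agree -> charlie
i=2: L=alpha R=alpha -> agree -> alpha
i=3: L=delta R=delta -> agree -> delta
i=4: L=foxtrot, R=bravo=BASE -> take LEFT -> foxtrot
i=5: L=charlie R=charlie -> agree -> charlie
i=6: L=bravo=BASE, R=charlie -> take RIGHT -> charlie
i=7: L=alpha, R=echo=BASE -> take LEFT -> alpha

Answer: delta
charlie
alpha
delta
foxtrot
charlie
charlie
alpha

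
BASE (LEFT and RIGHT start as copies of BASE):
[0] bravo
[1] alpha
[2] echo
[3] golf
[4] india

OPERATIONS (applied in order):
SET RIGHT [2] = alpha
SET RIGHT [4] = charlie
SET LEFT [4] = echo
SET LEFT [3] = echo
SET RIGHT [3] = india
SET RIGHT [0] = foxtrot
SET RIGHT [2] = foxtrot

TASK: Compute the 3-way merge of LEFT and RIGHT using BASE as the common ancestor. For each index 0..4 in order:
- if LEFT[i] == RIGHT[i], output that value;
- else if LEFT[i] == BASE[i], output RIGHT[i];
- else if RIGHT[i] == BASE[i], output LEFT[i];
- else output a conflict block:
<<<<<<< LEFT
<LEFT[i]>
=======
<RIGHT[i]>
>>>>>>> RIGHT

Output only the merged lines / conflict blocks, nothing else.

Answer: foxtrot
alpha
foxtrot
<<<<<<< LEFT
echo
=======
india
>>>>>>> RIGHT
<<<<<<< LEFT
echo
=======
charlie
>>>>>>> RIGHT

Derivation:
Final LEFT:  [bravo, alpha, echo, echo, echo]
Final RIGHT: [foxtrot, alpha, foxtrot, india, charlie]
i=0: L=bravo=BASE, R=foxtrot -> take RIGHT -> foxtrot
i=1: L=alpha R=alpha -> agree -> alpha
i=2: L=echo=BASE, R=foxtrot -> take RIGHT -> foxtrot
i=3: BASE=golf L=echo R=india all differ -> CONFLICT
i=4: BASE=india L=echo R=charlie all differ -> CONFLICT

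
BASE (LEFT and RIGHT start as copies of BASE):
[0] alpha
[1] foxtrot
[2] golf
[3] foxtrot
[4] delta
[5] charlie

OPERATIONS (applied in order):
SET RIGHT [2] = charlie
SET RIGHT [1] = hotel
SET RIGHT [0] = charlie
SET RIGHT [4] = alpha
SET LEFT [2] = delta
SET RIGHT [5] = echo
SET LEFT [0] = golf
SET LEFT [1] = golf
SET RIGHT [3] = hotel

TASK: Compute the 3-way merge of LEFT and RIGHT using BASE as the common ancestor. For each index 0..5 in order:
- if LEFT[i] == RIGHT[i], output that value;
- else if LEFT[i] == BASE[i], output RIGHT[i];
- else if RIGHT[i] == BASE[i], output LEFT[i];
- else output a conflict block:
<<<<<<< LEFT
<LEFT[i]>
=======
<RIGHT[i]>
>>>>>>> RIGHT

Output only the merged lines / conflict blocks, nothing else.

Final LEFT:  [golf, golf, delta, foxtrot, delta, charlie]
Final RIGHT: [charlie, hotel, charlie, hotel, alpha, echo]
i=0: BASE=alpha L=golf R=charlie all differ -> CONFLICT
i=1: BASE=foxtrot L=golf R=hotel all differ -> CONFLICT
i=2: BASE=golf L=delta R=charlie all differ -> CONFLICT
i=3: L=foxtrot=BASE, R=hotel -> take RIGHT -> hotel
i=4: L=delta=BASE, R=alpha -> take RIGHT -> alpha
i=5: L=charlie=BASE, R=echo -> take RIGHT -> echo

Answer: <<<<<<< LEFT
golf
=======
charlie
>>>>>>> RIGHT
<<<<<<< LEFT
golf
=======
hotel
>>>>>>> RIGHT
<<<<<<< LEFT
delta
=======
charlie
>>>>>>> RIGHT
hotel
alpha
echo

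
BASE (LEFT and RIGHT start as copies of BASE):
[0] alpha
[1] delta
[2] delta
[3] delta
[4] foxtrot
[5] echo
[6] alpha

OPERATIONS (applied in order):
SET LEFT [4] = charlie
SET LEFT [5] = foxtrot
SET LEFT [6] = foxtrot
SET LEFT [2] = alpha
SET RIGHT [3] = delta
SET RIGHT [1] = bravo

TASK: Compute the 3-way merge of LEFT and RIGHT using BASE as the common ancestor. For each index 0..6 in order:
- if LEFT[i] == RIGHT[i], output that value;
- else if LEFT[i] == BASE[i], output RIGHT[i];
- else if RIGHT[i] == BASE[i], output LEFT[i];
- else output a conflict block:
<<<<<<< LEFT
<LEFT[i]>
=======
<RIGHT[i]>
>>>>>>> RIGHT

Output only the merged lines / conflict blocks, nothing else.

Final LEFT:  [alpha, delta, alpha, delta, charlie, foxtrot, foxtrot]
Final RIGHT: [alpha, bravo, delta, delta, foxtrot, echo, alpha]
i=0: L=alpha R=alpha -> agree -> alpha
i=1: L=delta=BASE, R=bravo -> take RIGHT -> bravo
i=2: L=alpha, R=delta=BASE -> take LEFT -> alpha
i=3: L=delta R=delta -> agree -> delta
i=4: L=charlie, R=foxtrot=BASE -> take LEFT -> charlie
i=5: L=foxtrot, R=echo=BASE -> take LEFT -> foxtrot
i=6: L=foxtrot, R=alpha=BASE -> take LEFT -> foxtrot

Answer: alpha
bravo
alpha
delta
charlie
foxtrot
foxtrot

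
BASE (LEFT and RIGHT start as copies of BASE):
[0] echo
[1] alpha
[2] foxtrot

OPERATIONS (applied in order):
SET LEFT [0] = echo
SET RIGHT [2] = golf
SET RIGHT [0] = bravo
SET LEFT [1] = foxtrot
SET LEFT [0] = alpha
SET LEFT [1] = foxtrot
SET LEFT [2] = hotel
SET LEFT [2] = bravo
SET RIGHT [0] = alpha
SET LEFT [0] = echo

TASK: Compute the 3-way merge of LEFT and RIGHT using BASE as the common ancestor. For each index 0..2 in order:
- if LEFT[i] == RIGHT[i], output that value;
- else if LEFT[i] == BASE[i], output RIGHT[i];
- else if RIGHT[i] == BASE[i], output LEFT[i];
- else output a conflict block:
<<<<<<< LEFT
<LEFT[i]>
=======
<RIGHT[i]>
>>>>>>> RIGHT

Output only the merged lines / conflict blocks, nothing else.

Final LEFT:  [echo, foxtrot, bravo]
Final RIGHT: [alpha, alpha, golf]
i=0: L=echo=BASE, R=alpha -> take RIGHT -> alpha
i=1: L=foxtrot, R=alpha=BASE -> take LEFT -> foxtrot
i=2: BASE=foxtrot L=bravo R=golf all differ -> CONFLICT

Answer: alpha
foxtrot
<<<<<<< LEFT
bravo
=======
golf
>>>>>>> RIGHT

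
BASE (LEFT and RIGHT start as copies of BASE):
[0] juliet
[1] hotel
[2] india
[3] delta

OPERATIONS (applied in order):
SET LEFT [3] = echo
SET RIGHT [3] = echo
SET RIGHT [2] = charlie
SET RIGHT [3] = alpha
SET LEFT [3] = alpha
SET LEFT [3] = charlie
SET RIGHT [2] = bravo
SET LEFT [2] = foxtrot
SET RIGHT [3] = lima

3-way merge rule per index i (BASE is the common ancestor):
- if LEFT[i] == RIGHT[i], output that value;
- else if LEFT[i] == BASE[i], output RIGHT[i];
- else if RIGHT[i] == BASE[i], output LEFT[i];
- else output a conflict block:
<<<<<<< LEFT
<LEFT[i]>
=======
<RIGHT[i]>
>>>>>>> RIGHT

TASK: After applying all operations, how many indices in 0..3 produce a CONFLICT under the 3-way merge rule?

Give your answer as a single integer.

Final LEFT:  [juliet, hotel, foxtrot, charlie]
Final RIGHT: [juliet, hotel, bravo, lima]
i=0: L=juliet R=juliet -> agree -> juliet
i=1: L=hotel R=hotel -> agree -> hotel
i=2: BASE=india L=foxtrot R=bravo all differ -> CONFLICT
i=3: BASE=delta L=charlie R=lima all differ -> CONFLICT
Conflict count: 2

Answer: 2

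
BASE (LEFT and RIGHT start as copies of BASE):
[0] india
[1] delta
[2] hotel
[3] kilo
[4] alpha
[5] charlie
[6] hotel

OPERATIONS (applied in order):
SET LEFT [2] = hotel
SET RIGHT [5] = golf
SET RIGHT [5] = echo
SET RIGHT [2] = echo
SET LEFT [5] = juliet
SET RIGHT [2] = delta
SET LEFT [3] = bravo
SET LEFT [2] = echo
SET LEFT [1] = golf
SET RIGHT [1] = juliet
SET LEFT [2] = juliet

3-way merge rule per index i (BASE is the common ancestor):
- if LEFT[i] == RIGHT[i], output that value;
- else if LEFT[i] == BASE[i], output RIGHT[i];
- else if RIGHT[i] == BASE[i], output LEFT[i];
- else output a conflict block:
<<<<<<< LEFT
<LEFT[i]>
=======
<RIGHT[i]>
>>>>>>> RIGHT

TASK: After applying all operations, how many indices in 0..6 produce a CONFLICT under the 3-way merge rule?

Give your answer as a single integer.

Answer: 3

Derivation:
Final LEFT:  [india, golf, juliet, bravo, alpha, juliet, hotel]
Final RIGHT: [india, juliet, delta, kilo, alpha, echo, hotel]
i=0: L=india R=india -> agree -> india
i=1: BASE=delta L=golf R=juliet all differ -> CONFLICT
i=2: BASE=hotel L=juliet R=delta all differ -> CONFLICT
i=3: L=bravo, R=kilo=BASE -> take LEFT -> bravo
i=4: L=alpha R=alpha -> agree -> alpha
i=5: BASE=charlie L=juliet R=echo all differ -> CONFLICT
i=6: L=hotel R=hotel -> agree -> hotel
Conflict count: 3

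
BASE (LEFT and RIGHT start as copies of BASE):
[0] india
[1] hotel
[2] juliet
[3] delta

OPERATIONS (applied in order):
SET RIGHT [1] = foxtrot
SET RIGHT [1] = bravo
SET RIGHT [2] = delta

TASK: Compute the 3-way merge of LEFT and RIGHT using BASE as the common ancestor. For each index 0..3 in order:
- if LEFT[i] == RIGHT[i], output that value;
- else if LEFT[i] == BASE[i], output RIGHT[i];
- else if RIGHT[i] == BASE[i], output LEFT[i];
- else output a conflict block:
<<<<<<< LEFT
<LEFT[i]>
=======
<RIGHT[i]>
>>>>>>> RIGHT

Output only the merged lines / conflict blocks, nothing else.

Answer: india
bravo
delta
delta

Derivation:
Final LEFT:  [india, hotel, juliet, delta]
Final RIGHT: [india, bravo, delta, delta]
i=0: L=india R=india -> agree -> india
i=1: L=hotel=BASE, R=bravo -> take RIGHT -> bravo
i=2: L=juliet=BASE, R=delta -> take RIGHT -> delta
i=3: L=delta R=delta -> agree -> delta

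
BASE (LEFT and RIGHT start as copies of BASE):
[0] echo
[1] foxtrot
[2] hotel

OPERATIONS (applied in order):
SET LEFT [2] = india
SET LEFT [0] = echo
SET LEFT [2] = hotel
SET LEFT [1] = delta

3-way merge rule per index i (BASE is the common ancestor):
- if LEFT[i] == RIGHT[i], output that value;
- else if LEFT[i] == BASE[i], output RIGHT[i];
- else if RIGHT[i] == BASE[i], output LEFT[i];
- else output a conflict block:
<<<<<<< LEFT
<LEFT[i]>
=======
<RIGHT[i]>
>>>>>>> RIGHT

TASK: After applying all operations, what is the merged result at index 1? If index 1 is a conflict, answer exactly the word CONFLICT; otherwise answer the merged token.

Answer: delta

Derivation:
Final LEFT:  [echo, delta, hotel]
Final RIGHT: [echo, foxtrot, hotel]
i=0: L=echo R=echo -> agree -> echo
i=1: L=delta, R=foxtrot=BASE -> take LEFT -> delta
i=2: L=hotel R=hotel -> agree -> hotel
Index 1 -> delta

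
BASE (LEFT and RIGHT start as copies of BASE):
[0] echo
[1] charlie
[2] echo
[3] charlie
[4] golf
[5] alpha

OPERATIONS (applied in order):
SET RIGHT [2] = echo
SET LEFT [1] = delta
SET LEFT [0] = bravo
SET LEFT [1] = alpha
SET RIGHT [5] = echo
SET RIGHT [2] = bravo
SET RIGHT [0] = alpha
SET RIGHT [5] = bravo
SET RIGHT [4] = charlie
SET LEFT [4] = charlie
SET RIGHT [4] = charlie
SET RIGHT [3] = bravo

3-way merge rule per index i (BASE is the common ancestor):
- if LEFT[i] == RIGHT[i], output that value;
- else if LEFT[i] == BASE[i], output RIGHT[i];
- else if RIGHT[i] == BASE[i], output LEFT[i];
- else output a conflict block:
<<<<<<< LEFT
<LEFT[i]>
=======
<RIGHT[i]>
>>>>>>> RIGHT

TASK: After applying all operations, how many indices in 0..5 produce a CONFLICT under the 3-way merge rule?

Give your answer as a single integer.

Final LEFT:  [bravo, alpha, echo, charlie, charlie, alpha]
Final RIGHT: [alpha, charlie, bravo, bravo, charlie, bravo]
i=0: BASE=echo L=bravo R=alpha all differ -> CONFLICT
i=1: L=alpha, R=charlie=BASE -> take LEFT -> alpha
i=2: L=echo=BASE, R=bravo -> take RIGHT -> bravo
i=3: L=charlie=BASE, R=bravo -> take RIGHT -> bravo
i=4: L=charlie R=charlie -> agree -> charlie
i=5: L=alpha=BASE, R=bravo -> take RIGHT -> bravo
Conflict count: 1

Answer: 1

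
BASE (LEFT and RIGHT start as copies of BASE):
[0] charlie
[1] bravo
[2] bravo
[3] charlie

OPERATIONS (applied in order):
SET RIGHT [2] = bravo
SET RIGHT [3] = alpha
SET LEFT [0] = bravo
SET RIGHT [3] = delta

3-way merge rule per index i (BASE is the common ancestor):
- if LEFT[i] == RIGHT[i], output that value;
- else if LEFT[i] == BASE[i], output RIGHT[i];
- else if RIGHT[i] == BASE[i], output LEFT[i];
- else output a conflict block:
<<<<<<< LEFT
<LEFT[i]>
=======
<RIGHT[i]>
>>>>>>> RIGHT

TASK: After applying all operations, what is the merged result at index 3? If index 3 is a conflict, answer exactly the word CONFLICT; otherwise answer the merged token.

Final LEFT:  [bravo, bravo, bravo, charlie]
Final RIGHT: [charlie, bravo, bravo, delta]
i=0: L=bravo, R=charlie=BASE -> take LEFT -> bravo
i=1: L=bravo R=bravo -> agree -> bravo
i=2: L=bravo R=bravo -> agree -> bravo
i=3: L=charlie=BASE, R=delta -> take RIGHT -> delta
Index 3 -> delta

Answer: delta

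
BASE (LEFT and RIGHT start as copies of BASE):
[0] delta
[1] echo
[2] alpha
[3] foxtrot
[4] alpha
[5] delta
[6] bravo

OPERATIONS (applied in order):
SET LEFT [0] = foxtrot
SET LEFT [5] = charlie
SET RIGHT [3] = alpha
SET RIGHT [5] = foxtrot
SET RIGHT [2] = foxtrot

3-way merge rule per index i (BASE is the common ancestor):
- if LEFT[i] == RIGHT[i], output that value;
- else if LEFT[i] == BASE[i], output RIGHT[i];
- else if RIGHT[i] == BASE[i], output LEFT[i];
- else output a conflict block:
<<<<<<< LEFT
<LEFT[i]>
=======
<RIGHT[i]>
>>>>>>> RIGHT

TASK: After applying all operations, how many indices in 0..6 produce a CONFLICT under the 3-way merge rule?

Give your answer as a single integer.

Final LEFT:  [foxtrot, echo, alpha, foxtrot, alpha, charlie, bravo]
Final RIGHT: [delta, echo, foxtrot, alpha, alpha, foxtrot, bravo]
i=0: L=foxtrot, R=delta=BASE -> take LEFT -> foxtrot
i=1: L=echo R=echo -> agree -> echo
i=2: L=alpha=BASE, R=foxtrot -> take RIGHT -> foxtrot
i=3: L=foxtrot=BASE, R=alpha -> take RIGHT -> alpha
i=4: L=alpha R=alpha -> agree -> alpha
i=5: BASE=delta L=charlie R=foxtrot all differ -> CONFLICT
i=6: L=bravo R=bravo -> agree -> bravo
Conflict count: 1

Answer: 1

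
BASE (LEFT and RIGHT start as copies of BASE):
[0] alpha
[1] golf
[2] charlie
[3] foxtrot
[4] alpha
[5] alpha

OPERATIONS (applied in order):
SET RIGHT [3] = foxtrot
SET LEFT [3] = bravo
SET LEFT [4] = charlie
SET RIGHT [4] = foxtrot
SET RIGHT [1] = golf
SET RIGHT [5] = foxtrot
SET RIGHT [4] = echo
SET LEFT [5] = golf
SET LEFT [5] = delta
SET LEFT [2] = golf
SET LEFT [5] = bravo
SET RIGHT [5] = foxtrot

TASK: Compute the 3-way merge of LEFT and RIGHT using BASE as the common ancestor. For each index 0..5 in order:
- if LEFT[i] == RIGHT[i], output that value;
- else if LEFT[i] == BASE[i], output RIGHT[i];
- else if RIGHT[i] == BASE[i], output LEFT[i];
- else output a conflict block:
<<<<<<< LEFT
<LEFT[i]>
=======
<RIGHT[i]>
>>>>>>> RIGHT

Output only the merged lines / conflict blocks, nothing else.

Answer: alpha
golf
golf
bravo
<<<<<<< LEFT
charlie
=======
echo
>>>>>>> RIGHT
<<<<<<< LEFT
bravo
=======
foxtrot
>>>>>>> RIGHT

Derivation:
Final LEFT:  [alpha, golf, golf, bravo, charlie, bravo]
Final RIGHT: [alpha, golf, charlie, foxtrot, echo, foxtrot]
i=0: L=alpha R=alpha -> agree -> alpha
i=1: L=golf R=golf -> agree -> golf
i=2: L=golf, R=charlie=BASE -> take LEFT -> golf
i=3: L=bravo, R=foxtrot=BASE -> take LEFT -> bravo
i=4: BASE=alpha L=charlie R=echo all differ -> CONFLICT
i=5: BASE=alpha L=bravo R=foxtrot all differ -> CONFLICT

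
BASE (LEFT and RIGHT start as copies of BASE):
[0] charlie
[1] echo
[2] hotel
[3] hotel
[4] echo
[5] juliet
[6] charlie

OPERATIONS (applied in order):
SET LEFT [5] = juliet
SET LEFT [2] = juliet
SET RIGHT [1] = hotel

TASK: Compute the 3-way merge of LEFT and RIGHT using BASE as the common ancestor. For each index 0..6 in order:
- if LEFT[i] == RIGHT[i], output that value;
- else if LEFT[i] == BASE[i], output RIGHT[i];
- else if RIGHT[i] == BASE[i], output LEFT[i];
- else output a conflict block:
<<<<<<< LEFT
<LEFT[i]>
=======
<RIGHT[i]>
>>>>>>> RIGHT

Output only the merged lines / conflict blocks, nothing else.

Final LEFT:  [charlie, echo, juliet, hotel, echo, juliet, charlie]
Final RIGHT: [charlie, hotel, hotel, hotel, echo, juliet, charlie]
i=0: L=charlie R=charlie -> agree -> charlie
i=1: L=echo=BASE, R=hotel -> take RIGHT -> hotel
i=2: L=juliet, R=hotel=BASE -> take LEFT -> juliet
i=3: L=hotel R=hotel -> agree -> hotel
i=4: L=echo R=echo -> agree -> echo
i=5: L=juliet R=juliet -> agree -> juliet
i=6: L=charlie R=charlie -> agree -> charlie

Answer: charlie
hotel
juliet
hotel
echo
juliet
charlie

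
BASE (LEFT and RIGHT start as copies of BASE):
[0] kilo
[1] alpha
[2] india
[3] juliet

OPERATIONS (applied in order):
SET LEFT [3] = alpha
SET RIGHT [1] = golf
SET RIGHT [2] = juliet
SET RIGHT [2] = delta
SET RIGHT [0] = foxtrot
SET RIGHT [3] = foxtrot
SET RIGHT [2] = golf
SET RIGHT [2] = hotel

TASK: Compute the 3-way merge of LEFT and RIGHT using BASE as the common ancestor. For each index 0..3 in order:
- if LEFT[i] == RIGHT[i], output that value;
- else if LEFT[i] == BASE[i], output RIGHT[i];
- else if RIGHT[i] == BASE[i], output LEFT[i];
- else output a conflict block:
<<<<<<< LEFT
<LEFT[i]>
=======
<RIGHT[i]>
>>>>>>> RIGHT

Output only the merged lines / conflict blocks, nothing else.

Answer: foxtrot
golf
hotel
<<<<<<< LEFT
alpha
=======
foxtrot
>>>>>>> RIGHT

Derivation:
Final LEFT:  [kilo, alpha, india, alpha]
Final RIGHT: [foxtrot, golf, hotel, foxtrot]
i=0: L=kilo=BASE, R=foxtrot -> take RIGHT -> foxtrot
i=1: L=alpha=BASE, R=golf -> take RIGHT -> golf
i=2: L=india=BASE, R=hotel -> take RIGHT -> hotel
i=3: BASE=juliet L=alpha R=foxtrot all differ -> CONFLICT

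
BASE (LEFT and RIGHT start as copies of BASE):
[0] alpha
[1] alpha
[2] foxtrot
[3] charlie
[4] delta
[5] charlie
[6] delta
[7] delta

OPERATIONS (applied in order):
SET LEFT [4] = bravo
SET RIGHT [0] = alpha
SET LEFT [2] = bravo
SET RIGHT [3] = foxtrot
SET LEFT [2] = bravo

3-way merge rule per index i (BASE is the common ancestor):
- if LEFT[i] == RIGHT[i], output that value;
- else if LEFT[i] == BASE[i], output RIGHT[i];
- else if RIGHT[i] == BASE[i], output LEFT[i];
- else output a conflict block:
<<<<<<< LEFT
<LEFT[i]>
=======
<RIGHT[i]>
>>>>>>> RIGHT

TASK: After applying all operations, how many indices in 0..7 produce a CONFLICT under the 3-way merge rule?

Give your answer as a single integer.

Final LEFT:  [alpha, alpha, bravo, charlie, bravo, charlie, delta, delta]
Final RIGHT: [alpha, alpha, foxtrot, foxtrot, delta, charlie, delta, delta]
i=0: L=alpha R=alpha -> agree -> alpha
i=1: L=alpha R=alpha -> agree -> alpha
i=2: L=bravo, R=foxtrot=BASE -> take LEFT -> bravo
i=3: L=charlie=BASE, R=foxtrot -> take RIGHT -> foxtrot
i=4: L=bravo, R=delta=BASE -> take LEFT -> bravo
i=5: L=charlie R=charlie -> agree -> charlie
i=6: L=delta R=delta -> agree -> delta
i=7: L=delta R=delta -> agree -> delta
Conflict count: 0

Answer: 0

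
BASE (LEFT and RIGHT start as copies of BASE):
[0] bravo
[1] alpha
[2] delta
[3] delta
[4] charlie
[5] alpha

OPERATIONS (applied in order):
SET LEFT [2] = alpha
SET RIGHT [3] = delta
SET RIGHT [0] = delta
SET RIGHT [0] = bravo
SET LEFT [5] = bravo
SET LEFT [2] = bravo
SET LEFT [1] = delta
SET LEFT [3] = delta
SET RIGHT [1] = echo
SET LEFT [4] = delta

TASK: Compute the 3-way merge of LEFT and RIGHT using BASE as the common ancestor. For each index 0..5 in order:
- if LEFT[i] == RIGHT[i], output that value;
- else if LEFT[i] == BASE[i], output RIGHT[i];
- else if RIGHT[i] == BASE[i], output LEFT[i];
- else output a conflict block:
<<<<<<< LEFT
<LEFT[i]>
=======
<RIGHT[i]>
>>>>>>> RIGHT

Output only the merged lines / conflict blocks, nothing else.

Final LEFT:  [bravo, delta, bravo, delta, delta, bravo]
Final RIGHT: [bravo, echo, delta, delta, charlie, alpha]
i=0: L=bravo R=bravo -> agree -> bravo
i=1: BASE=alpha L=delta R=echo all differ -> CONFLICT
i=2: L=bravo, R=delta=BASE -> take LEFT -> bravo
i=3: L=delta R=delta -> agree -> delta
i=4: L=delta, R=charlie=BASE -> take LEFT -> delta
i=5: L=bravo, R=alpha=BASE -> take LEFT -> bravo

Answer: bravo
<<<<<<< LEFT
delta
=======
echo
>>>>>>> RIGHT
bravo
delta
delta
bravo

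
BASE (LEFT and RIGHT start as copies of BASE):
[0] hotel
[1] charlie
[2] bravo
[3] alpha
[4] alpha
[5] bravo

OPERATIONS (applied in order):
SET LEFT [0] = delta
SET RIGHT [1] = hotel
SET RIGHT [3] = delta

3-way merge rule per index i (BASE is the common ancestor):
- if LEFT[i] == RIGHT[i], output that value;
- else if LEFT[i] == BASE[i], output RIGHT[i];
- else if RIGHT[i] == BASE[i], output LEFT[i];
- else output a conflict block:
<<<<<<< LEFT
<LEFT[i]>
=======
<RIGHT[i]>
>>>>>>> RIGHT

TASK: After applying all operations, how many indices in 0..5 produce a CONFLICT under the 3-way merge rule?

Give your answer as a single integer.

Final LEFT:  [delta, charlie, bravo, alpha, alpha, bravo]
Final RIGHT: [hotel, hotel, bravo, delta, alpha, bravo]
i=0: L=delta, R=hotel=BASE -> take LEFT -> delta
i=1: L=charlie=BASE, R=hotel -> take RIGHT -> hotel
i=2: L=bravo R=bravo -> agree -> bravo
i=3: L=alpha=BASE, R=delta -> take RIGHT -> delta
i=4: L=alpha R=alpha -> agree -> alpha
i=5: L=bravo R=bravo -> agree -> bravo
Conflict count: 0

Answer: 0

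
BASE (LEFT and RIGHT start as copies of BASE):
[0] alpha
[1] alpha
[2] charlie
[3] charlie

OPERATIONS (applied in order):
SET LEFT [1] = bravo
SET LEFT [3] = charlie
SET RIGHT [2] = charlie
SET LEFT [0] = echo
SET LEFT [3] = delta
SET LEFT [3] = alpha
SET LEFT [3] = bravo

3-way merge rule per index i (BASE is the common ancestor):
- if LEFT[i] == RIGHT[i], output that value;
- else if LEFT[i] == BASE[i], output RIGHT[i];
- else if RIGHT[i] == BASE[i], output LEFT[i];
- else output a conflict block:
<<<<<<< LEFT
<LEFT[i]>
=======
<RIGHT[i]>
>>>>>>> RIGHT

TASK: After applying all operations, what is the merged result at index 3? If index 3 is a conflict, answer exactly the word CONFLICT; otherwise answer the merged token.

Answer: bravo

Derivation:
Final LEFT:  [echo, bravo, charlie, bravo]
Final RIGHT: [alpha, alpha, charlie, charlie]
i=0: L=echo, R=alpha=BASE -> take LEFT -> echo
i=1: L=bravo, R=alpha=BASE -> take LEFT -> bravo
i=2: L=charlie R=charlie -> agree -> charlie
i=3: L=bravo, R=charlie=BASE -> take LEFT -> bravo
Index 3 -> bravo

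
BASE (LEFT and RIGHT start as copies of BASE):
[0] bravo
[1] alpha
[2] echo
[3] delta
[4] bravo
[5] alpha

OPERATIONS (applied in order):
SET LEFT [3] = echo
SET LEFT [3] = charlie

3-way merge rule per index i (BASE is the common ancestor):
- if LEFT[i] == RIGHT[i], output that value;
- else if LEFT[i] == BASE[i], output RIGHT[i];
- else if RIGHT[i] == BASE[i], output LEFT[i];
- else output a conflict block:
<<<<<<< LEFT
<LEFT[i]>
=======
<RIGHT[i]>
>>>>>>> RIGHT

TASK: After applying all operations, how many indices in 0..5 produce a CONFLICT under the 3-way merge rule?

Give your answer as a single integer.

Answer: 0

Derivation:
Final LEFT:  [bravo, alpha, echo, charlie, bravo, alpha]
Final RIGHT: [bravo, alpha, echo, delta, bravo, alpha]
i=0: L=bravo R=bravo -> agree -> bravo
i=1: L=alpha R=alpha -> agree -> alpha
i=2: L=echo R=echo -> agree -> echo
i=3: L=charlie, R=delta=BASE -> take LEFT -> charlie
i=4: L=bravo R=bravo -> agree -> bravo
i=5: L=alpha R=alpha -> agree -> alpha
Conflict count: 0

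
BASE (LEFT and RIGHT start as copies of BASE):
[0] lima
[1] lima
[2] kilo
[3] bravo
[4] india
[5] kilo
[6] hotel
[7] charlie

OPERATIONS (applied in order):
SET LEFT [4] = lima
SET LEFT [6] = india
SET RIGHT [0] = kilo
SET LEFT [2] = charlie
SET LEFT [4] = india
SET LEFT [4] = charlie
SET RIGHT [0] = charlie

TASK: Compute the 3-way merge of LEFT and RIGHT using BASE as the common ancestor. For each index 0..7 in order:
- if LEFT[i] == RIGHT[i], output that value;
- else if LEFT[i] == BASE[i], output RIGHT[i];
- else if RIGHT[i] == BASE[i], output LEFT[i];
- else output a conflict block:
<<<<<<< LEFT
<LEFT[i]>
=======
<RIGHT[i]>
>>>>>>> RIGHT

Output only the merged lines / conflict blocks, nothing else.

Answer: charlie
lima
charlie
bravo
charlie
kilo
india
charlie

Derivation:
Final LEFT:  [lima, lima, charlie, bravo, charlie, kilo, india, charlie]
Final RIGHT: [charlie, lima, kilo, bravo, india, kilo, hotel, charlie]
i=0: L=lima=BASE, R=charlie -> take RIGHT -> charlie
i=1: L=lima R=lima -> agree -> lima
i=2: L=charlie, R=kilo=BASE -> take LEFT -> charlie
i=3: L=bravo R=bravo -> agree -> bravo
i=4: L=charlie, R=india=BASE -> take LEFT -> charlie
i=5: L=kilo R=kilo -> agree -> kilo
i=6: L=india, R=hotel=BASE -> take LEFT -> india
i=7: L=charlie R=charlie -> agree -> charlie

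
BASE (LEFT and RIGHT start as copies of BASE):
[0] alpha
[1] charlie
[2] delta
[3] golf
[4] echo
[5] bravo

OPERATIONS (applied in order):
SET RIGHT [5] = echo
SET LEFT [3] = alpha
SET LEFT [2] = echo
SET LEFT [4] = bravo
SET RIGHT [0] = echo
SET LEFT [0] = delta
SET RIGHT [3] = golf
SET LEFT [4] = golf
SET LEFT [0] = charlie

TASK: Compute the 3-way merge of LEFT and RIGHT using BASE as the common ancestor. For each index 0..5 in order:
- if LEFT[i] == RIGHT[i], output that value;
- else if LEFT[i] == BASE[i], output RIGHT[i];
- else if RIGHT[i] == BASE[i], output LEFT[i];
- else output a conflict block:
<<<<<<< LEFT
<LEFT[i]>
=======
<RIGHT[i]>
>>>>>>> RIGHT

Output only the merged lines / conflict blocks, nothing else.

Final LEFT:  [charlie, charlie, echo, alpha, golf, bravo]
Final RIGHT: [echo, charlie, delta, golf, echo, echo]
i=0: BASE=alpha L=charlie R=echo all differ -> CONFLICT
i=1: L=charlie R=charlie -> agree -> charlie
i=2: L=echo, R=delta=BASE -> take LEFT -> echo
i=3: L=alpha, R=golf=BASE -> take LEFT -> alpha
i=4: L=golf, R=echo=BASE -> take LEFT -> golf
i=5: L=bravo=BASE, R=echo -> take RIGHT -> echo

Answer: <<<<<<< LEFT
charlie
=======
echo
>>>>>>> RIGHT
charlie
echo
alpha
golf
echo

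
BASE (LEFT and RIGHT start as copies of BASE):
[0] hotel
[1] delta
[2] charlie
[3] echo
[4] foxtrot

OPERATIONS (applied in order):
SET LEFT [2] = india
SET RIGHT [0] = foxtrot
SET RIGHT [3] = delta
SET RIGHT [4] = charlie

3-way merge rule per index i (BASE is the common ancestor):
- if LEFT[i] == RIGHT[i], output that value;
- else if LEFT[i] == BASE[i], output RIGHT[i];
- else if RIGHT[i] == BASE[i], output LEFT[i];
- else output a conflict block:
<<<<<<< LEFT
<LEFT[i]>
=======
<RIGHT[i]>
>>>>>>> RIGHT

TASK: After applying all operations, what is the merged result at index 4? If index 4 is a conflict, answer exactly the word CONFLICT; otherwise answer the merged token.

Final LEFT:  [hotel, delta, india, echo, foxtrot]
Final RIGHT: [foxtrot, delta, charlie, delta, charlie]
i=0: L=hotel=BASE, R=foxtrot -> take RIGHT -> foxtrot
i=1: L=delta R=delta -> agree -> delta
i=2: L=india, R=charlie=BASE -> take LEFT -> india
i=3: L=echo=BASE, R=delta -> take RIGHT -> delta
i=4: L=foxtrot=BASE, R=charlie -> take RIGHT -> charlie
Index 4 -> charlie

Answer: charlie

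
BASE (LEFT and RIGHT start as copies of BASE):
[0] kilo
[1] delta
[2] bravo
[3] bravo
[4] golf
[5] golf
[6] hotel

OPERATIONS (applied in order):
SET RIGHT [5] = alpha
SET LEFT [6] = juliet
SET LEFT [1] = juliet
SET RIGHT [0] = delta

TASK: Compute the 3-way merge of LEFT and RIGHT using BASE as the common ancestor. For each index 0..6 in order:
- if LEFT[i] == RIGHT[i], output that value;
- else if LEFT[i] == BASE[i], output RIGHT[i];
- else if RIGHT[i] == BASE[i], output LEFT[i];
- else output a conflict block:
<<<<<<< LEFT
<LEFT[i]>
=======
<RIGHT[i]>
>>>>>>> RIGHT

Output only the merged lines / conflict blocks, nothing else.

Final LEFT:  [kilo, juliet, bravo, bravo, golf, golf, juliet]
Final RIGHT: [delta, delta, bravo, bravo, golf, alpha, hotel]
i=0: L=kilo=BASE, R=delta -> take RIGHT -> delta
i=1: L=juliet, R=delta=BASE -> take LEFT -> juliet
i=2: L=bravo R=bravo -> agree -> bravo
i=3: L=bravo R=bravo -> agree -> bravo
i=4: L=golf R=golf -> agree -> golf
i=5: L=golf=BASE, R=alpha -> take RIGHT -> alpha
i=6: L=juliet, R=hotel=BASE -> take LEFT -> juliet

Answer: delta
juliet
bravo
bravo
golf
alpha
juliet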